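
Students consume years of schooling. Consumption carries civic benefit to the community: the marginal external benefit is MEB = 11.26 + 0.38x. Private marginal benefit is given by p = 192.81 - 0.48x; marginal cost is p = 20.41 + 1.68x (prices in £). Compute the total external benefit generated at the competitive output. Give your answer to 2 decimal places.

£2109.09

Market equilibrium (private): 20.41 + 1.68x = 192.81 - 0.48x → x_m = 79.8148.
Total external benefit = ∫₀^{x_m} (11.26 + 0.38x) dx = 11.26×79.8148 + ½×0.38×79.8148² = 2109.0911.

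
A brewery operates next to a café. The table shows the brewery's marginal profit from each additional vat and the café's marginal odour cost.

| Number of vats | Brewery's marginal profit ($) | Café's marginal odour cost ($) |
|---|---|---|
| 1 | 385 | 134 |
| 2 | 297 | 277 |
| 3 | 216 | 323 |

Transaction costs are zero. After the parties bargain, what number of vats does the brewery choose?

2

Bargaining reaches the level where marginal profit last exceeds marginal odour cost.
That holds through level 2 (297 ≥ 277) but not at 3 (216 < 323).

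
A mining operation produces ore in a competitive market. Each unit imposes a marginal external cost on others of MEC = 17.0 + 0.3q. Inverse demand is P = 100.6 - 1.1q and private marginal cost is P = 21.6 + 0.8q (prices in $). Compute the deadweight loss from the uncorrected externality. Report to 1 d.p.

Market equilibrium (private): 21.6 + 0.8q = 100.6 - 1.1q → q_m = 41.5789.
Social marginal cost = private MC + MEC = 38.6 + 1.1q.
Set SMC = demand: 38.6 + 1.1q = 100.6 - 1.1q → q* = 28.1818.
The welfare-loss triangle has base |q_m − q*| and height MEC(q_m) (the vertical gap between SMC and demand is zero at q* and MEC at q_m).
DWL = ½ × 13.3971 × 29.4737 = 197.4311.

DWL = $197.4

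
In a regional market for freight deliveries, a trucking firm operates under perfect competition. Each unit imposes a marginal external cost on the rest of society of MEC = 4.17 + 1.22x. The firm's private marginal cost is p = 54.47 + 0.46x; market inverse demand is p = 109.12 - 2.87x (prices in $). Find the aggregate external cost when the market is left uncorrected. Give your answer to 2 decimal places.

$232.73

Market equilibrium (private): 54.47 + 0.46x = 109.12 - 2.87x → x_m = 16.4114.
Total external cost = ∫₀^{x_m} (4.17 + 1.22x) dx = 4.17×16.4114 + ½×1.22×16.4114² = 232.7293.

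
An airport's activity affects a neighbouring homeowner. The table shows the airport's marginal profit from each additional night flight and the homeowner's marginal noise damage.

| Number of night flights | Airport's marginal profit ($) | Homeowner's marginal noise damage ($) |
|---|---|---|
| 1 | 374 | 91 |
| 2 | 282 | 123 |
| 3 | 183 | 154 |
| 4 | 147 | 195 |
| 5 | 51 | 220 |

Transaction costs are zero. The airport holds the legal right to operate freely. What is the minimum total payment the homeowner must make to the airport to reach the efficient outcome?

$198

Left alone the airport would choose level 5 (marginal profit stays positive).
Efficient level: k* = 3 (marginal profit ≥ marginal noise damage through 3).
The homeowner must at least cover the airport's forgone profit from cutting 5→3: 147 + 51 = 198.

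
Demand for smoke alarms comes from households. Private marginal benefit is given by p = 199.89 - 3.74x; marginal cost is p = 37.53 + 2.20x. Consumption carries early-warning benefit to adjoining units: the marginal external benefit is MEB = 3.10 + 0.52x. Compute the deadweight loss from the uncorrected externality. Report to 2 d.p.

Market equilibrium (private): 37.53 + 2.20x = 199.89 - 3.74x → x_m = 27.3333.
Social marginal benefit = demand + MEB = 202.99 - 3.22x.
Set SMB = MC: 202.99 - 3.22x = 37.53 + 2.20x → x* = 30.5277.
The loss is the area between SMB and MC from x* to x_m; with linear curves that's a triangle of height MEB(x_m).
DWL = ½ × 3.1944 × 17.3133 = 27.6528.

DWL = 27.65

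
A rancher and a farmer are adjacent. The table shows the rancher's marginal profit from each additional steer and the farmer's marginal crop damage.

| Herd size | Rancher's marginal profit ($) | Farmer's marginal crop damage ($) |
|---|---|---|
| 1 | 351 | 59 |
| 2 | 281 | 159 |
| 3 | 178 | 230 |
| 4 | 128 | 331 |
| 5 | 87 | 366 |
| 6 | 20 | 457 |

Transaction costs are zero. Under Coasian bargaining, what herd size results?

2

Bargaining reaches the level where marginal profit last exceeds marginal crop damage.
That holds through level 2 (281 ≥ 159) but not at 3 (178 < 230).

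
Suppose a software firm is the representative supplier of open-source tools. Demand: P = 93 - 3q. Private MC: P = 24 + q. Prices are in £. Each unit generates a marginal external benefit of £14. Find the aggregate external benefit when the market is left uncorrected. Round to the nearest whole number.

£242

Market equilibrium (private): 24 + q = 93 - 3q → q_m = 17.2500.
Total external benefit = MEB × q_m = 14 × 17.2500 = 241.5000.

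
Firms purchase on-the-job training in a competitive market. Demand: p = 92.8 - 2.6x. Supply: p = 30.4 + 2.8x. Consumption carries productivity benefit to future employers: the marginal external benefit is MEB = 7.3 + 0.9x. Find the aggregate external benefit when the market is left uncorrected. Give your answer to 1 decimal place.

Market equilibrium (private): 30.4 + 2.8x = 92.8 - 2.6x → x_m = 11.5556.
Total external benefit = ∫₀^{x_m} (7.3 + 0.9x) dx = 7.3×11.5556 + ½×0.9×11.5556² = 144.4452.

144.4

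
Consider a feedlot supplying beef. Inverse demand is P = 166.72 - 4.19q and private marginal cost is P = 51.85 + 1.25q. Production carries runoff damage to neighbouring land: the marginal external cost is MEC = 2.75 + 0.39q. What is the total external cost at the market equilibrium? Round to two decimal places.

145.01

Market equilibrium (private): 51.85 + 1.25q = 166.72 - 4.19q → q_m = 21.1158.
Total external cost = ∫₀^{q_m} (2.75 + 0.39q) dq = 2.75×21.1158 + ½×0.39×21.1158² = 145.0145.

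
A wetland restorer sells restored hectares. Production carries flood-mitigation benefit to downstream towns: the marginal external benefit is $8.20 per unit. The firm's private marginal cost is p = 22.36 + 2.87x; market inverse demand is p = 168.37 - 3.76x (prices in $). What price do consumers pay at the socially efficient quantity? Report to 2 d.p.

Social marginal cost = private MC − MEB = 14.16 + 2.87x.
Set SMC = demand: 14.16 + 2.87x = 168.37 - 3.76x → x* = 23.2594.
Consumer price on the demand curve at x*: 168.37 − 3.76×23.2594 = 80.9147.

P = $80.91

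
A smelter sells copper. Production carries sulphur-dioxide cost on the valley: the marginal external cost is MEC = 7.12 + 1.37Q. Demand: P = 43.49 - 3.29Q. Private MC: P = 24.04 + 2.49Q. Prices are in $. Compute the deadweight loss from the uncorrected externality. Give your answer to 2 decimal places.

Market equilibrium (private): 24.04 + 2.49Q = 43.49 - 3.29Q → Q_m = 3.3651.
Social marginal cost = private MC + MEC = 31.16 + 3.86Q.
Set SMC = demand: 31.16 + 3.86Q = 43.49 - 3.29Q → Q* = 1.7245.
The loss is the area between SMC and demand from Q* to Q_m; with linear curves that's a triangle of height MEC(Q_m).
DWL = ½ × 1.6406 × 11.7301 = 9.6222.

DWL = $9.62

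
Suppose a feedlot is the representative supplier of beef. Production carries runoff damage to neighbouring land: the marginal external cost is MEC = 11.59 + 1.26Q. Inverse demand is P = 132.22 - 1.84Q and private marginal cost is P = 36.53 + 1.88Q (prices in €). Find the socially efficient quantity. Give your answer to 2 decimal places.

Q* = 16.89

Social marginal cost = private MC + MEC = 48.12 + 3.14Q.
Set SMC = demand: 48.12 + 3.14Q = 132.22 - 1.84Q → Q* = 16.8876.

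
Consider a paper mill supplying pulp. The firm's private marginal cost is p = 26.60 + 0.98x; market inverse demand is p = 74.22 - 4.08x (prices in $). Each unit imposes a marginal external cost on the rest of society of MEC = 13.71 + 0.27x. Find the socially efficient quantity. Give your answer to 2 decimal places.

x* = 6.36

Social marginal cost = private MC + MEC = 40.31 + 1.25x.
Set SMC = demand: 40.31 + 1.25x = 74.22 - 4.08x → x* = 6.3621.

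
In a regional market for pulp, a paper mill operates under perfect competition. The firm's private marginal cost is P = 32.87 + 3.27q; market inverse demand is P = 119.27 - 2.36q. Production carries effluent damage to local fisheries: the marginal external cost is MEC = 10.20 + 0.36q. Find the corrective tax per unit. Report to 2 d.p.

Social marginal cost = private MC + MEC = 43.07 + 3.63q.
Set SMC = demand: 43.07 + 3.63q = 119.27 - 2.36q → q* = 12.7212.
The Pigouvian tax equals MEC at q*: 10.20 + 0.36×12.7212 = 14.7796.

tax = 14.78 per unit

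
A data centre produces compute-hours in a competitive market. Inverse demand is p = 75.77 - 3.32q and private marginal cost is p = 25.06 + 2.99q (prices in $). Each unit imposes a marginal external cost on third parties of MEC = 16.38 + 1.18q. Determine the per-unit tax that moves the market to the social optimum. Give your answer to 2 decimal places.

Social marginal cost = private MC + MEC = 41.44 + 4.17q.
Set SMC = demand: 41.44 + 4.17q = 75.77 - 3.32q → q* = 4.5834.
The Pigouvian tax equals MEC at q*: 16.38 + 1.18×4.5834 = 21.7884.

tax = $21.79 per unit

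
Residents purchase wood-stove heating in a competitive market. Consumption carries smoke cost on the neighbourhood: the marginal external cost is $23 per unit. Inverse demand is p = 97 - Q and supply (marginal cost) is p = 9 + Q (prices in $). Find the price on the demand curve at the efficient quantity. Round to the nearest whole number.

Social marginal benefit = demand − MEC = 74 - Q.
Set SMB = MC: 74 - Q = 9 + Q → Q* = 32.5000.
Consumer price on the demand curve at Q*: 97 − 1×32.5000 = 64.5000.

P = $65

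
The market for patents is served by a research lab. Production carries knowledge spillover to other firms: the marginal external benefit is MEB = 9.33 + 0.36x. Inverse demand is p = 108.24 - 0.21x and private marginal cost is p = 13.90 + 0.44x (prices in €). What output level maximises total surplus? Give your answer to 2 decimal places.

x* = 357.48

Social marginal cost = private MC − MEB = 4.57 + 0.08x.
Set SMC = demand: 4.57 + 0.08x = 108.24 - 0.21x → x* = 357.4828.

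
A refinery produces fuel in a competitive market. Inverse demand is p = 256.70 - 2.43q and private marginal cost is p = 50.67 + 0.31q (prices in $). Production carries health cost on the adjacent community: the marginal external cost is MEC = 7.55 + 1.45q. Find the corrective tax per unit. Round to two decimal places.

tax = $76.24 per unit

Social marginal cost = private MC + MEC = 58.22 + 1.76q.
Set SMC = demand: 58.22 + 1.76q = 256.70 - 2.43q → q* = 47.3699.
The Pigouvian tax equals MEC at q*: 7.55 + 1.45×47.3699 = 76.2364.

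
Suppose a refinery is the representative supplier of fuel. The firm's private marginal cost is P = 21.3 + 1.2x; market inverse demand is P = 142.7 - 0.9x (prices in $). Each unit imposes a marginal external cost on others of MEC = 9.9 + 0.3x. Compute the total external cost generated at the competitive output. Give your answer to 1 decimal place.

$1073.6

Market equilibrium (private): 21.3 + 1.2x = 142.7 - 0.9x → x_m = 57.8095.
Total external cost = ∫₀^{x_m} (9.9 + 0.3x) dx = 9.9×57.8095 + ½×0.3×57.8095² = 1073.6048.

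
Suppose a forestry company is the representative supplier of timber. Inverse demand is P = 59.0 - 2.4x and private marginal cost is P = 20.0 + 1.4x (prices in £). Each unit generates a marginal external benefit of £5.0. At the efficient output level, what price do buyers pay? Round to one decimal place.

P = £31.2

Social marginal cost = private MC − MEB = 15.0 + 1.4x.
Set SMC = demand: 15.0 + 1.4x = 59.0 - 2.4x → x* = 11.5789.
Consumer price on the demand curve at x*: 59.0 − 2.4×11.5789 = 31.2106.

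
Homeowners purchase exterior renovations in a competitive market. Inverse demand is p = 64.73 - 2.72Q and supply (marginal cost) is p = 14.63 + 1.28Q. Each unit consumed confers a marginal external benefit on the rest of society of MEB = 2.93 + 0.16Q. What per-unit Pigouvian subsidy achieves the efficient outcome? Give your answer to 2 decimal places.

subsidy = 5.14 per unit

Social marginal benefit = demand + MEB = 67.66 - 2.56Q.
Set SMB = MC: 67.66 - 2.56Q = 14.63 + 1.28Q → Q* = 13.8099.
The Pigouvian subsidy equals MEB at Q*: 2.93 + 0.16×13.8099 = 5.1396.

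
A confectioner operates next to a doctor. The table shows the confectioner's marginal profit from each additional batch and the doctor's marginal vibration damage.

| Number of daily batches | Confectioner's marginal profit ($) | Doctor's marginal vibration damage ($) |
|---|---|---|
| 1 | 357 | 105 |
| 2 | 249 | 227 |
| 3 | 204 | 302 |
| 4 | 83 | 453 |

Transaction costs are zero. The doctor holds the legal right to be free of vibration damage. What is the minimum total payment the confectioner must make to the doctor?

Efficient level: marginal profit ≥ marginal vibration damage through level 2, so k* = 2.
With the doctor holding the right, the confectioner must at least compensate total damage at k*: 105 + 227 = 332.

$332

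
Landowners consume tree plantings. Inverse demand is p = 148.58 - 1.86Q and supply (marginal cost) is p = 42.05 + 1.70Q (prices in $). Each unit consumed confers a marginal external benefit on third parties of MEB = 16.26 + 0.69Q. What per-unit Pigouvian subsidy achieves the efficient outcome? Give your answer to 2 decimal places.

Social marginal benefit = demand + MEB = 164.84 - 1.17Q.
Set SMB = MC: 164.84 - 1.17Q = 42.05 + 1.70Q → Q* = 42.7840.
The Pigouvian subsidy equals MEB at Q*: 16.26 + 0.69×42.7840 = 45.7810.

subsidy = $45.78 per unit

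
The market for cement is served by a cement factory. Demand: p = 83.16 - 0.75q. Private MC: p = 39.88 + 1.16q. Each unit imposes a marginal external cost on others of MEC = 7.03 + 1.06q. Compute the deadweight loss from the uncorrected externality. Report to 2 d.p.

Market equilibrium (private): 39.88 + 1.16q = 83.16 - 0.75q → q_m = 22.6597.
Social marginal cost = private MC + MEC = 46.91 + 2.22q.
Set SMC = demand: 46.91 + 2.22q = 83.16 - 0.75q → q* = 12.2054.
The loss is the area between SMC and demand from q* to q_m; with linear curves that's a triangle of height MEC(q_m).
DWL = ½ × 10.4543 × 31.0493 = 162.2993.

DWL = 162.30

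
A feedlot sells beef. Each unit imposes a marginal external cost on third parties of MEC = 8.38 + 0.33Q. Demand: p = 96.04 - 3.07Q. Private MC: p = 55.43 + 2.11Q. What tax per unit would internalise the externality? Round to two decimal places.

tax = 10.31 per unit

Social marginal cost = private MC + MEC = 63.81 + 2.44Q.
Set SMC = demand: 63.81 + 2.44Q = 96.04 - 3.07Q → Q* = 5.8494.
The Pigouvian tax equals MEC at Q*: 8.38 + 0.33×5.8494 = 10.3103.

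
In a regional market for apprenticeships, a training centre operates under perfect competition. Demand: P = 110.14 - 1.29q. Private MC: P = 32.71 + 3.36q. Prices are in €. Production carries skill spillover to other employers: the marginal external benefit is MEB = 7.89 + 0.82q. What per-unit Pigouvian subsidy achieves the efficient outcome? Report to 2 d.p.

Social marginal cost = private MC − MEB = 24.82 + 2.54q.
Set SMC = demand: 24.82 + 2.54q = 110.14 - 1.29q → q* = 22.2768.
The Pigouvian subsidy equals MEB at q*: 7.89 + 0.82×22.2768 = 26.1570.

subsidy = €26.16 per unit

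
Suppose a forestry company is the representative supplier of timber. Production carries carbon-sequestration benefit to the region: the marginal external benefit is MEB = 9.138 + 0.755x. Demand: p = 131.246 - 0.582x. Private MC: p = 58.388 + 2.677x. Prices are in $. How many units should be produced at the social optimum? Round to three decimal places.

x* = 32.746

Social marginal cost = private MC − MEB = 49.250 + 1.922x.
Set SMC = demand: 49.250 + 1.922x = 131.246 - 0.582x → x* = 32.7460.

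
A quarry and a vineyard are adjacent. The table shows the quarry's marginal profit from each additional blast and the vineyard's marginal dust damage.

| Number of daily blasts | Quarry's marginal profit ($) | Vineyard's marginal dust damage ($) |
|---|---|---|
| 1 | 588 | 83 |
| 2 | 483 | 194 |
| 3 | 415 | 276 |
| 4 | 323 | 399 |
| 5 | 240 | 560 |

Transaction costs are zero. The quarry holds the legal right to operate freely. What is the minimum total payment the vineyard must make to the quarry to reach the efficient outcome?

$563

Left alone the quarry would choose level 5 (marginal profit stays positive).
Efficient level: k* = 3 (marginal profit ≥ marginal dust damage through 3).
The vineyard must at least cover the quarry's forgone profit from cutting 5→3: 323 + 240 = 563.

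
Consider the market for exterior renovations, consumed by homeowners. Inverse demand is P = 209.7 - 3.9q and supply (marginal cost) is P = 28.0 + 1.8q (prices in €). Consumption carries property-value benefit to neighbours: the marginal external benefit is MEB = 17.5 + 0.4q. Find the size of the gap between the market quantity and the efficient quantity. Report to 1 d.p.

5.7 units

Market equilibrium (private): 28.0 + 1.8q = 209.7 - 3.9q → q_m = 31.8772.
Social marginal benefit = demand + MEB = 227.2 - 3.5q.
Set SMB = MC: 227.2 - 3.5q = 28.0 + 1.8q → q* = 37.5849.
Gap = |31.8772 − 37.5849| = 5.7077.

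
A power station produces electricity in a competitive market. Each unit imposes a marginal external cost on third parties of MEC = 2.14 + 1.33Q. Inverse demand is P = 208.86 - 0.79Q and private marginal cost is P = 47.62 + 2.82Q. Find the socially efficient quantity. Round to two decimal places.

Q* = 32.21

Social marginal cost = private MC + MEC = 49.76 + 4.15Q.
Set SMC = demand: 49.76 + 4.15Q = 208.86 - 0.79Q → Q* = 32.2065.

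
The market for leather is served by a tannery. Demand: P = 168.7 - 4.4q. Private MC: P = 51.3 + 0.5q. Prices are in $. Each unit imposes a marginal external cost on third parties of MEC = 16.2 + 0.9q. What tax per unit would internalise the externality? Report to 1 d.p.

tax = $31.9 per unit

Social marginal cost = private MC + MEC = 67.5 + 1.4q.
Set SMC = demand: 67.5 + 1.4q = 168.7 - 4.4q → q* = 17.4483.
The Pigouvian tax equals MEC at q*: 16.2 + 0.9×17.4483 = 31.9035.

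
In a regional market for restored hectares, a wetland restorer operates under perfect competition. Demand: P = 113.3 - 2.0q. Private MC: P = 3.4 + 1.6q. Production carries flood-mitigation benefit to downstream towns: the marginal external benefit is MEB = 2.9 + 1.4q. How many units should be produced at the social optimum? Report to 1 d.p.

Social marginal cost = private MC − MEB = 0.5 + 0.2q.
Set SMC = demand: 0.5 + 0.2q = 113.3 - 2.0q → q* = 51.2727.

q* = 51.3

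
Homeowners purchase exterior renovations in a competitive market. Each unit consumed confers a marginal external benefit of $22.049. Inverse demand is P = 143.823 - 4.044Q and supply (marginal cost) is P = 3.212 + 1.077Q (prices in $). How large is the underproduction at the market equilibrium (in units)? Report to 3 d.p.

4.306 units

Market equilibrium (private): 3.212 + 1.077Q = 143.823 - 4.044Q → Q_m = 27.4577.
Social marginal benefit = demand + MEB = 165.872 - 4.044Q.
Set SMB = MC: 165.872 - 4.044Q = 3.212 + 1.077Q → Q* = 31.7633.
Gap = |27.4577 − 31.7633| = 4.3056.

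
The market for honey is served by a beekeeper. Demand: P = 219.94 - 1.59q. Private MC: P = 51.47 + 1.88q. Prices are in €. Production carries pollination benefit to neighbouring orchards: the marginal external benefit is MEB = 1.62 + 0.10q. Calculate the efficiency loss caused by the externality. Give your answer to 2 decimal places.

Market equilibrium (private): 51.47 + 1.88q = 219.94 - 1.59q → q_m = 48.5504.
Social marginal cost = private MC − MEB = 49.85 + 1.78q.
Set SMC = demand: 49.85 + 1.78q = 219.94 - 1.59q → q* = 50.4718.
The loss is the area between SMC and demand from q* to q_m; with linear curves that's a triangle of height MEB(q_m).
DWL = ½ × 1.9214 × 6.4750 = 6.2205.

DWL = €6.22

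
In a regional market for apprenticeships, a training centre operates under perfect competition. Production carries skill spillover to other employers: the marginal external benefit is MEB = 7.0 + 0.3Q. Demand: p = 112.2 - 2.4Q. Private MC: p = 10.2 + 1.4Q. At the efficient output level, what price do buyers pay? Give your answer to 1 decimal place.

Social marginal cost = private MC − MEB = 3.2 + 1.1Q.
Set SMC = demand: 3.2 + 1.1Q = 112.2 - 2.4Q → Q* = 31.1429.
Consumer price on the demand curve at Q*: 112.2 − 2.4×31.1429 = 37.4570.

P = 37.5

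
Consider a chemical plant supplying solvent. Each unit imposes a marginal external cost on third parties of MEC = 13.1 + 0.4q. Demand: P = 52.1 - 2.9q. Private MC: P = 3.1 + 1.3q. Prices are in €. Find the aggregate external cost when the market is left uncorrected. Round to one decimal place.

Market equilibrium (private): 3.1 + 1.3q = 52.1 - 2.9q → q_m = 11.6667.
Total external cost = ∫₀^{q_m} (13.1 + 0.4q) dq = 13.1×11.6667 + ½×0.4×11.6667² = 180.0561.

€180.1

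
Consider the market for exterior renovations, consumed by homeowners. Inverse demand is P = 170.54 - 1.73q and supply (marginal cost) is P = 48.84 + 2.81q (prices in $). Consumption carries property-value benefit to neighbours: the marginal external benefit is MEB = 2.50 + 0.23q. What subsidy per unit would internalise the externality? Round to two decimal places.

subsidy = $9.13 per unit

Social marginal benefit = demand + MEB = 173.04 - 1.50q.
Set SMB = MC: 173.04 - 1.50q = 48.84 + 2.81q → q* = 28.8167.
The Pigouvian subsidy equals MEB at q*: 2.50 + 0.23×28.8167 = 9.1278.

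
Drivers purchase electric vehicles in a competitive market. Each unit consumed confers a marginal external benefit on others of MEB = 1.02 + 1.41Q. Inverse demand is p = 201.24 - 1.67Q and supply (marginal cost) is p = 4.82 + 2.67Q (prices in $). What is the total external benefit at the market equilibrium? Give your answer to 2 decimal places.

$1490.21

Market equilibrium (private): 4.82 + 2.67Q = 201.24 - 1.67Q → Q_m = 45.2581.
Total external benefit = ∫₀^{Q_m} (1.02 + 1.41Q) dQ = 1.02×45.2581 + ½×1.41×45.2581² = 1490.2117.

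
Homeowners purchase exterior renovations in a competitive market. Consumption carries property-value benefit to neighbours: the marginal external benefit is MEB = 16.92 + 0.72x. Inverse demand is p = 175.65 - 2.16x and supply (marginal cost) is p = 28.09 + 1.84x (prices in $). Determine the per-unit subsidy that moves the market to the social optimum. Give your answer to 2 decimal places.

subsidy = $53.03 per unit

Social marginal benefit = demand + MEB = 192.57 - 1.44x.
Set SMB = MC: 192.57 - 1.44x = 28.09 + 1.84x → x* = 50.1463.
The Pigouvian subsidy equals MEB at x*: 16.92 + 0.72×50.1463 = 53.0253.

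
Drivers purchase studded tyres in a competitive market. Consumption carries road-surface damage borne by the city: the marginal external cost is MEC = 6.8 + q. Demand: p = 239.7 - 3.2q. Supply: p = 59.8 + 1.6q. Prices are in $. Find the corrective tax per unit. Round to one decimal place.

tax = $36.6 per unit

Social marginal benefit = demand − MEC = 232.9 - 4.2q.
Set SMB = MC: 232.9 - 4.2q = 59.8 + 1.6q → q* = 29.8448.
The Pigouvian tax equals MEC at q*: 6.8 + 1.0×29.8448 = 36.6448.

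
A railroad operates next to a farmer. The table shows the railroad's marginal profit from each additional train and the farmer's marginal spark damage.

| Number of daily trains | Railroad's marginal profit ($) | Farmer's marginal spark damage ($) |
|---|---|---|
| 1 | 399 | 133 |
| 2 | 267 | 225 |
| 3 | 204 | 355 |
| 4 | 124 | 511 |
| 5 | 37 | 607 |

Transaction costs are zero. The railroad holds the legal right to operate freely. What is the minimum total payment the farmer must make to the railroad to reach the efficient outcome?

Left alone the railroad would choose level 5 (marginal profit stays positive).
Efficient level: k* = 2 (marginal profit ≥ marginal spark damage through 2).
The farmer must at least cover the railroad's forgone profit from cutting 5→2: 204 + 124 + 37 = 365.

$365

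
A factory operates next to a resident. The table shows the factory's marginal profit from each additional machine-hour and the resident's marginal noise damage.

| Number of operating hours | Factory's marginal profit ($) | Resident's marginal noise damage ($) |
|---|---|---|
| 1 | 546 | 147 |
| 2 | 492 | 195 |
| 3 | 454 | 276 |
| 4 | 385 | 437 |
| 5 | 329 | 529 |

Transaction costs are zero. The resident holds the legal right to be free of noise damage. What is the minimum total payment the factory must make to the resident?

$618

Efficient level: marginal profit ≥ marginal noise damage through level 3, so k* = 3.
With the resident holding the right, the factory must at least compensate total damage at k*: 147 + 195 + 276 = 618.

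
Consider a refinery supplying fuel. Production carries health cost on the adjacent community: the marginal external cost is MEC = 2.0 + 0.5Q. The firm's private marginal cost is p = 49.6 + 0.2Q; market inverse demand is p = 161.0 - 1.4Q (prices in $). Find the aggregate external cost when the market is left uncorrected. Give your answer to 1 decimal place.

$1351.2

Market equilibrium (private): 49.6 + 0.2Q = 161.0 - 1.4Q → Q_m = 69.6250.
Total external cost = ∫₀^{Q_m} (2.0 + 0.5Q) dQ = 2.0×69.6250 + ½×0.5×69.6250² = 1351.1602.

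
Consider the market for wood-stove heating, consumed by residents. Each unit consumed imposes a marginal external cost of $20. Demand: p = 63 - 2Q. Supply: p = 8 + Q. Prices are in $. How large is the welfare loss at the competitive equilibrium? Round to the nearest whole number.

Market equilibrium (private): 8 + Q = 63 - 2Q → Q_m = 18.3333.
Social marginal benefit = demand − MEC = 43 - 2Q.
Set SMB = MC: 43 - 2Q = 8 + Q → Q* = 11.6667.
The loss is the area between SMB and MC from Q* to Q_m; with linear curves that's a triangle of height MEC(Q_m).
DWL = ½ × 6.6666 × 20.0000 = 66.6660.

DWL = $67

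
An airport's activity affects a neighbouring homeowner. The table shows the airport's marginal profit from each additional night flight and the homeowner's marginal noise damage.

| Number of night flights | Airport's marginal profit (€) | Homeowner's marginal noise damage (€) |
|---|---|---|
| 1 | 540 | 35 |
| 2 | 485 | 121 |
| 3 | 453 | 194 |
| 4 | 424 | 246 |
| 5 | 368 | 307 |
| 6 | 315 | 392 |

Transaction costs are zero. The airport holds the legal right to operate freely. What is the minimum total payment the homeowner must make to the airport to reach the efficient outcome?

Left alone the airport would choose level 6 (marginal profit stays positive).
Efficient level: k* = 5 (marginal profit ≥ marginal noise damage through 5).
The homeowner must at least cover the airport's forgone profit from cutting 6→5: 315 = 315.

€315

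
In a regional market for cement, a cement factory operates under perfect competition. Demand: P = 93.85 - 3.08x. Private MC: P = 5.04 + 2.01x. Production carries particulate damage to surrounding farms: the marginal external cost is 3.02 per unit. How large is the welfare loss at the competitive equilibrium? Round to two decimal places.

Market equilibrium (private): 5.04 + 2.01x = 93.85 - 3.08x → x_m = 17.4479.
Social marginal cost = private MC + MEC = 8.06 + 2.01x.
Set SMC = demand: 8.06 + 2.01x = 93.85 - 3.08x → x* = 16.8546.
Height of the DWL triangle at x_m is SMC(x_m) − demand(x_m) = MEC(x_m) = 3.0200.
DWL = ½ × 0.5933 × 3.0200 = 0.8959.

DWL = 0.90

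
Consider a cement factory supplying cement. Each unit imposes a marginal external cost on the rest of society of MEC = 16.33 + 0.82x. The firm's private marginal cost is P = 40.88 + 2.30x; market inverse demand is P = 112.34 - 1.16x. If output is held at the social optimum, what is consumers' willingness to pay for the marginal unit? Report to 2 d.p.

P = 97.40

Social marginal cost = private MC + MEC = 57.21 + 3.12x.
Set SMC = demand: 57.21 + 3.12x = 112.34 - 1.16x → x* = 12.8808.
Consumer price on the demand curve at x*: 112.34 − 1.16×12.8808 = 97.3983.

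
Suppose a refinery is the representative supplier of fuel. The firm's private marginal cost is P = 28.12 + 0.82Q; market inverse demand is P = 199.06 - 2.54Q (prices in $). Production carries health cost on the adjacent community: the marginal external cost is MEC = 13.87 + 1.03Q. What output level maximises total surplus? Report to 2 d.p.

Social marginal cost = private MC + MEC = 41.99 + 1.85Q.
Set SMC = demand: 41.99 + 1.85Q = 199.06 - 2.54Q → Q* = 35.7790.

Q* = 35.78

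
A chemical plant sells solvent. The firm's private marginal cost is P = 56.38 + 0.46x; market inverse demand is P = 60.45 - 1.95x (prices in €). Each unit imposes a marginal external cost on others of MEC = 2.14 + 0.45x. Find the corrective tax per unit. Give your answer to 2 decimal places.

Social marginal cost = private MC + MEC = 58.52 + 0.91x.
Set SMC = demand: 58.52 + 0.91x = 60.45 - 1.95x → x* = 0.6748.
The Pigouvian tax equals MEC at x*: 2.14 + 0.45×0.6748 = 2.4437.

tax = €2.44 per unit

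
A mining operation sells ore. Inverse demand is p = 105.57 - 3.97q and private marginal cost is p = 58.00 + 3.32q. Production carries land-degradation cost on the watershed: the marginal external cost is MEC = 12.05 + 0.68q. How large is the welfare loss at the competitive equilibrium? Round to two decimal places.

Market equilibrium (private): 58.00 + 3.32q = 105.57 - 3.97q → q_m = 6.5254.
Social marginal cost = private MC + MEC = 70.05 + 4.00q.
Set SMC = demand: 70.05 + 4.00q = 105.57 - 3.97q → q* = 4.4567.
The loss is the area between SMC and demand from q* to q_m; with linear curves that's a triangle of height MEC(q_m).
DWL = ½ × 2.0687 × 16.4873 = 17.0536.

DWL = 17.05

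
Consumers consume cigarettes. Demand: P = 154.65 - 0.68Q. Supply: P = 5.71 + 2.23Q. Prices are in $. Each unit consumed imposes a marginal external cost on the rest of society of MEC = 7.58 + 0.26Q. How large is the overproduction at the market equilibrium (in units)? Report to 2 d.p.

Market equilibrium (private): 5.71 + 2.23Q = 154.65 - 0.68Q → Q_m = 51.1821.
Social marginal benefit = demand − MEC = 147.07 - 0.94Q.
Set SMB = MC: 147.07 - 0.94Q = 5.71 + 2.23Q → Q* = 44.5931.
Gap = |51.1821 − 44.5931| = 6.5890.

6.59 units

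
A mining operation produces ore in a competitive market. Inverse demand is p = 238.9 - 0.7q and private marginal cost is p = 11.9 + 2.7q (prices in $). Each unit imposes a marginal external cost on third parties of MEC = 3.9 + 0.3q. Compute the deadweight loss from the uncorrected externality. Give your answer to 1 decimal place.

Market equilibrium (private): 11.9 + 2.7q = 238.9 - 0.7q → q_m = 66.7647.
Social marginal cost = private MC + MEC = 15.8 + 3.0q.
Set SMC = demand: 15.8 + 3.0q = 238.9 - 0.7q → q* = 60.2973.
Height of the DWL triangle at q_m is SMC(q_m) − demand(q_m) = MEC(q_m) = 23.9294.
DWL = ½ × 6.4674 × 23.9294 = 77.3805.

DWL = $77.4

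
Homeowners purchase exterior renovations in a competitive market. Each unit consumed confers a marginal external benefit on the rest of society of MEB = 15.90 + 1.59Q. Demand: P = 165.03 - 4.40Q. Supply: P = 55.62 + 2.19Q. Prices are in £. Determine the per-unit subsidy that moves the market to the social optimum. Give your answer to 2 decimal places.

subsidy = £55.75 per unit

Social marginal benefit = demand + MEB = 180.93 - 2.81Q.
Set SMB = MC: 180.93 - 2.81Q = 55.62 + 2.19Q → Q* = 25.0620.
The Pigouvian subsidy equals MEB at Q*: 15.90 + 1.59×25.0620 = 55.7486.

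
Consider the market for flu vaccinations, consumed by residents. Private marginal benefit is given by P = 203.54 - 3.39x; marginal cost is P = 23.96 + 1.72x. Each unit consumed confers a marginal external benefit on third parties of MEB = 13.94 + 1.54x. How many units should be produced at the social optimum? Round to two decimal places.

Social marginal benefit = demand + MEB = 217.48 - 1.85x.
Set SMB = MC: 217.48 - 1.85x = 23.96 + 1.72x → x* = 54.2073.

x* = 54.21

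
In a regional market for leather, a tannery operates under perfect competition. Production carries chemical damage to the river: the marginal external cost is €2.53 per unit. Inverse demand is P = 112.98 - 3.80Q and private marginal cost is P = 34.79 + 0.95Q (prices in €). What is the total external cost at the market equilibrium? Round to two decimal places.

Market equilibrium (private): 34.79 + 0.95Q = 112.98 - 3.80Q → Q_m = 16.4611.
Total external cost = MEC × Q_m = 2.53 × 16.4611 = 41.6466.

€41.65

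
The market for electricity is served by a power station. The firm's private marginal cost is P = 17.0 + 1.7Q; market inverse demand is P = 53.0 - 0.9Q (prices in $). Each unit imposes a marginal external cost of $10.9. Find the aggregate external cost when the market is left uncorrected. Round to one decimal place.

Market equilibrium (private): 17.0 + 1.7Q = 53.0 - 0.9Q → Q_m = 13.8462.
Total external cost = MEC × Q_m = 10.9 × 13.8462 = 150.9236.

$150.9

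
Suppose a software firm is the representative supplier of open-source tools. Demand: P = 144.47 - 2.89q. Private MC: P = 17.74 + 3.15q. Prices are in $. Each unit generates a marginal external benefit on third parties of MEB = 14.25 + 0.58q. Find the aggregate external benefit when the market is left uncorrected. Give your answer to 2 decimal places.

$426.66

Market equilibrium (private): 17.74 + 3.15q = 144.47 - 2.89q → q_m = 20.9818.
Total external benefit = ∫₀^{q_m} (14.25 + 0.58q) dq = 14.25×20.9818 + ½×0.58×20.9818² = 426.6591.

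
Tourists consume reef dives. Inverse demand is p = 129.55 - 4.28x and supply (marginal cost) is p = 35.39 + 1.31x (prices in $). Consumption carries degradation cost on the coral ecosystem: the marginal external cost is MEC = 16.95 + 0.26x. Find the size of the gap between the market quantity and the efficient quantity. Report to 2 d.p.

3.65 units

Market equilibrium (private): 35.39 + 1.31x = 129.55 - 4.28x → x_m = 16.8444.
Social marginal benefit = demand − MEC = 112.60 - 4.54x.
Set SMB = MC: 112.60 - 4.54x = 35.39 + 1.31x → x* = 13.1983.
Gap = |16.8444 − 13.1983| = 3.6461.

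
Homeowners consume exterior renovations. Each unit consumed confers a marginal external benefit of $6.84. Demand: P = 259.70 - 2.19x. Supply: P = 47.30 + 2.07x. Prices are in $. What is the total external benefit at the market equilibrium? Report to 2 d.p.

$341.04

Market equilibrium (private): 47.30 + 2.07x = 259.70 - 2.19x → x_m = 49.8592.
Total external benefit = MEB × x_m = 6.84 × 49.8592 = 341.0369.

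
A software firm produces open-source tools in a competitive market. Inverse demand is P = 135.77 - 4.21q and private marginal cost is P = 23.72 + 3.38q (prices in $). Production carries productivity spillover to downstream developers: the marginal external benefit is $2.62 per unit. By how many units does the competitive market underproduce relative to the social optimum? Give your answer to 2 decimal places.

Market equilibrium (private): 23.72 + 3.38q = 135.77 - 4.21q → q_m = 14.7628.
Social marginal cost = private MC − MEB = 21.10 + 3.38q.
Set SMC = demand: 21.10 + 3.38q = 135.77 - 4.21q → q* = 15.1080.
Gap = |14.7628 − 15.1080| = 0.3452.

0.35 units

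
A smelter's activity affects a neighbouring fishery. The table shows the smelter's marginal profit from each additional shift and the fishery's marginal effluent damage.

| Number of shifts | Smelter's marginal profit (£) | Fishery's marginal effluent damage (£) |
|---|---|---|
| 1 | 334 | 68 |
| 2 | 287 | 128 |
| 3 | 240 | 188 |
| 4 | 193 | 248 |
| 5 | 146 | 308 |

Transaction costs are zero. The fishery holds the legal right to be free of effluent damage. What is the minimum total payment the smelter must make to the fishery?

Efficient level: marginal profit ≥ marginal effluent damage through level 3, so k* = 3.
With the fishery holding the right, the smelter must at least compensate total damage at k*: 68 + 128 + 188 = 384.

£384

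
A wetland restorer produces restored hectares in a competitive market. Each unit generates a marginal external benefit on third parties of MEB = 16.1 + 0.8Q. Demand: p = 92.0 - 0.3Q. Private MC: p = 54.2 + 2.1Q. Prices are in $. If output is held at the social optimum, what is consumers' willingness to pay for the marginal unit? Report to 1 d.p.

P = $81.9

Social marginal cost = private MC − MEB = 38.1 + 1.3Q.
Set SMC = demand: 38.1 + 1.3Q = 92.0 - 0.3Q → Q* = 33.6875.
Consumer price on the demand curve at Q*: 92.0 − 0.3×33.6875 = 81.8938.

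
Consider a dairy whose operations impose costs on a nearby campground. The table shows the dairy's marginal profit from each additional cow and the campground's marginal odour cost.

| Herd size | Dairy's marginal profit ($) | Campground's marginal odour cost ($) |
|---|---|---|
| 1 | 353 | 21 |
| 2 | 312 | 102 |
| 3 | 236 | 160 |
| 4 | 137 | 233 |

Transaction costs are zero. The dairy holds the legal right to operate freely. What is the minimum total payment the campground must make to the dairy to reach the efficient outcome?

Left alone the dairy would choose level 4 (marginal profit stays positive).
Efficient level: k* = 3 (marginal profit ≥ marginal odour cost through 3).
The campground must at least cover the dairy's forgone profit from cutting 4→3: 137 = 137.

$137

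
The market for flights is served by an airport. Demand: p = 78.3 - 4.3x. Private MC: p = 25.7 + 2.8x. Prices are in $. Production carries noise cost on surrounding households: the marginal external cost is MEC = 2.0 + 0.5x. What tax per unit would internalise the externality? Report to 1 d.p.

Social marginal cost = private MC + MEC = 27.7 + 3.3x.
Set SMC = demand: 27.7 + 3.3x = 78.3 - 4.3x → x* = 6.6579.
The Pigouvian tax equals MEC at x*: 2.0 + 0.5×6.6579 = 5.3290.

tax = $5.3 per unit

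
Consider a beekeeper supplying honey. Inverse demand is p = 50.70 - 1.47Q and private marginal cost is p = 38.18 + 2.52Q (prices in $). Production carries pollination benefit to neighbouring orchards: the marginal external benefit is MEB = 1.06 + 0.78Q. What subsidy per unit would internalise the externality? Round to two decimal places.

subsidy = $4.36 per unit

Social marginal cost = private MC − MEB = 37.12 + 1.74Q.
Set SMC = demand: 37.12 + 1.74Q = 50.70 - 1.47Q → Q* = 4.2305.
The Pigouvian subsidy equals MEB at Q*: 1.06 + 0.78×4.2305 = 4.3598.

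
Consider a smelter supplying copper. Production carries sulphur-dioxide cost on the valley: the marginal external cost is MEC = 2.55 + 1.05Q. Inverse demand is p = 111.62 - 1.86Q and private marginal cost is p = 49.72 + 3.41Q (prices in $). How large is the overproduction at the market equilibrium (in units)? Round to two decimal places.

2.35 units

Market equilibrium (private): 49.72 + 3.41Q = 111.62 - 1.86Q → Q_m = 11.7457.
Social marginal cost = private MC + MEC = 52.27 + 4.46Q.
Set SMC = demand: 52.27 + 4.46Q = 111.62 - 1.86Q → Q* = 9.3908.
Gap = |11.7457 − 9.3908| = 2.3549.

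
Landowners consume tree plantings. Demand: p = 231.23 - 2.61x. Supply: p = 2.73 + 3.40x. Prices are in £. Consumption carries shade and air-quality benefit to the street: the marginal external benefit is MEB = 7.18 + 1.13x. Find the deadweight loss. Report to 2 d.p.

DWL = £257.61

Market equilibrium (private): 2.73 + 3.40x = 231.23 - 2.61x → x_m = 38.0200.
Social marginal benefit = demand + MEB = 238.41 - 1.48x.
Set SMB = MC: 238.41 - 1.48x = 2.73 + 3.40x → x* = 48.2951.
Between x* and x_m the wedge SMB − MC runs linearly from 0 to MEB(x_m), so the loss is a triangle.
DWL = ½ × 10.2751 × 50.1426 = 257.6101.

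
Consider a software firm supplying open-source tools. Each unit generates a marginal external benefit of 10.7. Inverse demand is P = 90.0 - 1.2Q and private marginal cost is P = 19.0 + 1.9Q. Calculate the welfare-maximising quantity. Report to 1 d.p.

Social marginal cost = private MC − MEB = 8.3 + 1.9Q.
Set SMC = demand: 8.3 + 1.9Q = 90.0 - 1.2Q → Q* = 26.3548.

Q* = 26.4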